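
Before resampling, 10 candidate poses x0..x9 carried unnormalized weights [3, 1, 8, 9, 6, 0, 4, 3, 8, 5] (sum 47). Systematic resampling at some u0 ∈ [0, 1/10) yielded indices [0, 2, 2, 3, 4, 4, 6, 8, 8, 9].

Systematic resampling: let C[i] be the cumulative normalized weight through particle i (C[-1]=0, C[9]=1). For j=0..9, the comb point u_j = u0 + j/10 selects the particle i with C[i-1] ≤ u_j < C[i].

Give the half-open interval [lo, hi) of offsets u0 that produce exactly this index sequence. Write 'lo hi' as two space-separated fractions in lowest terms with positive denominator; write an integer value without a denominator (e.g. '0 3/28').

C = [3/47, 4/47, 12/47, 21/47, 27/47, 27/47, 31/47, 34/47, 42/47, 1]
j=0 picked index 0: u0 ∈ [0, 3/47)
j=1 picked index 2: u0 ∈ [-7/470, 73/470)
j=2 picked index 2: u0 ∈ [-27/235, 13/235)
j=3 picked index 3: u0 ∈ [-21/470, 69/470)
j=4 picked index 4: u0 ∈ [11/235, 41/235)
j=5 picked index 4: u0 ∈ [-5/94, 7/94)
j=6 picked index 6: u0 ∈ [-6/235, 14/235)
j=7 picked index 8: u0 ∈ [11/470, 91/470)
j=8 picked index 8: u0 ∈ [-18/235, 22/235)
j=9 picked index 9: u0 ∈ [-3/470, 1/10)
intersection: [11/235, 13/235)

11/235 13/235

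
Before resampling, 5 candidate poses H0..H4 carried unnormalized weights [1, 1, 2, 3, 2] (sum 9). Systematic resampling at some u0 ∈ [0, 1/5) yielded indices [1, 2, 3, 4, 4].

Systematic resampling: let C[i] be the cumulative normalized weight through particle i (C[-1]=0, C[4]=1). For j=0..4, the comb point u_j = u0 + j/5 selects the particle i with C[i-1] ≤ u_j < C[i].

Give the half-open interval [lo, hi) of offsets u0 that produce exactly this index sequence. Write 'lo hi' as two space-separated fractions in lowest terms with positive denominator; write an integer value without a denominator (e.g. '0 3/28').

8/45 1/5

C = [1/9, 2/9, 4/9, 7/9, 1]
j=0 picked index 1: u0 ∈ [1/9, 2/9)
j=1 picked index 2: u0 ∈ [1/45, 11/45)
j=2 picked index 3: u0 ∈ [2/45, 17/45)
j=3 picked index 4: u0 ∈ [8/45, 2/5)
j=4 picked index 4: u0 ∈ [-1/45, 1/5)
intersection: [8/45, 1/5)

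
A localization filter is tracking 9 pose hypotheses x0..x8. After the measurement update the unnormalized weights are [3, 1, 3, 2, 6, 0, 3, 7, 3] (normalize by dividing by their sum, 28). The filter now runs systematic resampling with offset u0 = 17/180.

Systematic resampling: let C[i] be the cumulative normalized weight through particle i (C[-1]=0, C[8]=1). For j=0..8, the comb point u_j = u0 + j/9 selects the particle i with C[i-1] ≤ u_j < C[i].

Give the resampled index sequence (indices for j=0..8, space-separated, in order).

0 2 3 4 6 7 7 7 8

C = [3/28, 1/7, 1/4, 9/28, 15/28, 15/28, 9/14, 25/28, 1]
j=0: u_0=17/180 ∈ [0, 3/28) → index 0
j=1: u_1=37/180 ∈ [1/7, 1/4) → index 2
j=2: u_2=19/60 ∈ [1/4, 9/28) → index 3
j=3: u_3=77/180 ∈ [9/28, 15/28) → index 4
j=4: u_4=97/180 ∈ [15/28, 9/14) → index 6
j=5: u_5=13/20 ∈ [9/14, 25/28) → index 7
j=6: u_6=137/180 ∈ [9/14, 25/28) → index 7
j=7: u_7=157/180 ∈ [9/14, 25/28) → index 7
j=8: u_8=59/60 ∈ [25/28, 1) → index 8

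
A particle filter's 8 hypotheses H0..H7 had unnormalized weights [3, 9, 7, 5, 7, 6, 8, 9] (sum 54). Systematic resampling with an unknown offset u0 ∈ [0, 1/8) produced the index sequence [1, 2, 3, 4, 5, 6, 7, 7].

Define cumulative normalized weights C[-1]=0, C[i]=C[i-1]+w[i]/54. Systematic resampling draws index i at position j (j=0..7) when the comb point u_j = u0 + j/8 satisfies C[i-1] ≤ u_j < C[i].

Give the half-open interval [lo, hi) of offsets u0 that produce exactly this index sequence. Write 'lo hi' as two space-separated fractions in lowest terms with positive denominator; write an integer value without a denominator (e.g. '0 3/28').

11/108 1/8

C = [1/18, 2/9, 19/54, 4/9, 31/54, 37/54, 5/6, 1]
j=0 picked index 1: u0 ∈ [1/18, 2/9)
j=1 picked index 2: u0 ∈ [7/72, 49/216)
j=2 picked index 3: u0 ∈ [11/108, 7/36)
j=3 picked index 4: u0 ∈ [5/72, 43/216)
j=4 picked index 5: u0 ∈ [2/27, 5/27)
j=5 picked index 6: u0 ∈ [13/216, 5/24)
j=6 picked index 7: u0 ∈ [1/12, 1/4)
j=7 picked index 7: u0 ∈ [-1/24, 1/8)
intersection: [11/108, 1/8)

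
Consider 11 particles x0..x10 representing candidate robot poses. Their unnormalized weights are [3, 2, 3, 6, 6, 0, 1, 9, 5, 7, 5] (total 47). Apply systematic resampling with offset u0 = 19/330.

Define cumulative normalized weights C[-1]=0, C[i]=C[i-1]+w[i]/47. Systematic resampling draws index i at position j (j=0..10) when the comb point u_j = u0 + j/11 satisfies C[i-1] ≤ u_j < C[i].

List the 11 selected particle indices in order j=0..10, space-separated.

0 2 3 4 4 7 7 8 9 9 10

C = [3/47, 5/47, 8/47, 14/47, 20/47, 20/47, 21/47, 30/47, 35/47, 42/47, 1]
j=0: u_0=19/330 ∈ [0, 3/47) → index 0
j=1: u_1=49/330 ∈ [5/47, 8/47) → index 2
j=2: u_2=79/330 ∈ [8/47, 14/47) → index 3
j=3: u_3=109/330 ∈ [14/47, 20/47) → index 4
j=4: u_4=139/330 ∈ [14/47, 20/47) → index 4
j=5: u_5=169/330 ∈ [21/47, 30/47) → index 7
j=6: u_6=199/330 ∈ [21/47, 30/47) → index 7
j=7: u_7=229/330 ∈ [30/47, 35/47) → index 8
j=8: u_8=259/330 ∈ [35/47, 42/47) → index 9
j=9: u_9=289/330 ∈ [35/47, 42/47) → index 9
j=10: u_10=29/30 ∈ [42/47, 1) → index 10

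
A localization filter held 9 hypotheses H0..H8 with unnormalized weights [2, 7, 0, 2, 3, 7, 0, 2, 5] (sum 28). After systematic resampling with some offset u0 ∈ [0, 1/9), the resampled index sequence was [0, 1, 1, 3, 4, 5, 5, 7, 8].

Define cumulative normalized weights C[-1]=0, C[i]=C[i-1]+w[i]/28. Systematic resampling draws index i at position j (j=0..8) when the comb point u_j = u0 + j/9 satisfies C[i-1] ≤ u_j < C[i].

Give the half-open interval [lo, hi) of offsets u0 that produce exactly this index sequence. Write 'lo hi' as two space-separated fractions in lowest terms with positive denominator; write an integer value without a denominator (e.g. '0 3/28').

0 11/252

C = [1/14, 9/28, 9/28, 11/28, 1/2, 3/4, 3/4, 23/28, 1]
j=0 picked index 0: u0 ∈ [0, 1/14)
j=1 picked index 1: u0 ∈ [-5/126, 53/252)
j=2 picked index 1: u0 ∈ [-19/126, 25/252)
j=3 picked index 3: u0 ∈ [-1/84, 5/84)
j=4 picked index 4: u0 ∈ [-13/252, 1/18)
j=5 picked index 5: u0 ∈ [-1/18, 7/36)
j=6 picked index 5: u0 ∈ [-1/6, 1/12)
j=7 picked index 7: u0 ∈ [-1/36, 11/252)
j=8 picked index 8: u0 ∈ [-17/252, 1/9)
intersection: [0, 11/252)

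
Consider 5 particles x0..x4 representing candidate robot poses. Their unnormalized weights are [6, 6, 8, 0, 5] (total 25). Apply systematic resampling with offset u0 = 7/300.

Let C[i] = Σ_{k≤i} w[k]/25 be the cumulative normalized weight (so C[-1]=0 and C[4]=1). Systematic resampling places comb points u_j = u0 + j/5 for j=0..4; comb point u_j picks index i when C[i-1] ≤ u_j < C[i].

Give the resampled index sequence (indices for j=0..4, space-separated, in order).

0 0 1 2 4

C = [6/25, 12/25, 4/5, 4/5, 1]
j=0: u_0=7/300 ∈ [0, 6/25) → index 0
j=1: u_1=67/300 ∈ [0, 6/25) → index 0
j=2: u_2=127/300 ∈ [6/25, 12/25) → index 1
j=3: u_3=187/300 ∈ [12/25, 4/5) → index 2
j=4: u_4=247/300 ∈ [4/5, 1) → index 4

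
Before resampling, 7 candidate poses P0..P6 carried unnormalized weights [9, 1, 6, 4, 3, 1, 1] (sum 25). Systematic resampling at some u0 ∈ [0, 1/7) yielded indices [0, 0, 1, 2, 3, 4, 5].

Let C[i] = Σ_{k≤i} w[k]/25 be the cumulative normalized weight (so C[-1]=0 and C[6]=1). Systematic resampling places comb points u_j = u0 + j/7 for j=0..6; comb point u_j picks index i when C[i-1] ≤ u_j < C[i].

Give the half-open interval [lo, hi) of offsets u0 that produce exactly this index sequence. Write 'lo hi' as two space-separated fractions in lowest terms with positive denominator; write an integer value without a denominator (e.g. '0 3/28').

3/35 18/175

C = [9/25, 2/5, 16/25, 4/5, 23/25, 24/25, 1]
j=0 picked index 0: u0 ∈ [0, 9/25)
j=1 picked index 0: u0 ∈ [-1/7, 38/175)
j=2 picked index 1: u0 ∈ [13/175, 4/35)
j=3 picked index 2: u0 ∈ [-1/35, 37/175)
j=4 picked index 3: u0 ∈ [12/175, 8/35)
j=5 picked index 4: u0 ∈ [3/35, 36/175)
j=6 picked index 5: u0 ∈ [11/175, 18/175)
intersection: [3/35, 18/175)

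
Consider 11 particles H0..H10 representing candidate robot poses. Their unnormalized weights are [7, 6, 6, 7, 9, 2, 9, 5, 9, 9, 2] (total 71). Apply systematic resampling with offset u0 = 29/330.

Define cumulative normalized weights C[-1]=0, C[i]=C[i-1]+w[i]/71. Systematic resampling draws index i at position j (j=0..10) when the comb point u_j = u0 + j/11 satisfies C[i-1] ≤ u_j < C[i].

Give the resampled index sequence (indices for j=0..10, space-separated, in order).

C = [7/71, 13/71, 19/71, 26/71, 35/71, 37/71, 46/71, 51/71, 60/71, 69/71, 1]
j=0: u_0=29/330 ∈ [0, 7/71) → index 0
j=1: u_1=59/330 ∈ [7/71, 13/71) → index 1
j=2: u_2=89/330 ∈ [19/71, 26/71) → index 3
j=3: u_3=119/330 ∈ [19/71, 26/71) → index 3
j=4: u_4=149/330 ∈ [26/71, 35/71) → index 4
j=5: u_5=179/330 ∈ [37/71, 46/71) → index 6
j=6: u_6=19/30 ∈ [37/71, 46/71) → index 6
j=7: u_7=239/330 ∈ [51/71, 60/71) → index 8
j=8: u_8=269/330 ∈ [51/71, 60/71) → index 8
j=9: u_9=299/330 ∈ [60/71, 69/71) → index 9
j=10: u_10=329/330 ∈ [69/71, 1) → index 10

0 1 3 3 4 6 6 8 8 9 10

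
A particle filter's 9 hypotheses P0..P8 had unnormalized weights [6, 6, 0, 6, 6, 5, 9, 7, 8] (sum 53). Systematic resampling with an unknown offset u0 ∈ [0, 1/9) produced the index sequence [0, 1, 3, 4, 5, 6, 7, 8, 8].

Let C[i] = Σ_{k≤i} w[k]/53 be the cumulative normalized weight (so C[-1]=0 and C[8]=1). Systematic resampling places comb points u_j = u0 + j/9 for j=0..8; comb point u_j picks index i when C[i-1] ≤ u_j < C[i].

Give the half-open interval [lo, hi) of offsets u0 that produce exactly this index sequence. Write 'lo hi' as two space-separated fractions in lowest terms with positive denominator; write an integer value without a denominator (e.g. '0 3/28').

C = [6/53, 12/53, 12/53, 18/53, 24/53, 29/53, 38/53, 45/53, 1]
j=0 picked index 0: u0 ∈ [0, 6/53)
j=1 picked index 1: u0 ∈ [1/477, 55/477)
j=2 picked index 3: u0 ∈ [2/477, 56/477)
j=3 picked index 4: u0 ∈ [1/159, 19/159)
j=4 picked index 5: u0 ∈ [4/477, 49/477)
j=5 picked index 6: u0 ∈ [-4/477, 77/477)
j=6 picked index 7: u0 ∈ [8/159, 29/159)
j=7 picked index 8: u0 ∈ [34/477, 2/9)
j=8 picked index 8: u0 ∈ [-19/477, 1/9)
intersection: [34/477, 49/477)

34/477 49/477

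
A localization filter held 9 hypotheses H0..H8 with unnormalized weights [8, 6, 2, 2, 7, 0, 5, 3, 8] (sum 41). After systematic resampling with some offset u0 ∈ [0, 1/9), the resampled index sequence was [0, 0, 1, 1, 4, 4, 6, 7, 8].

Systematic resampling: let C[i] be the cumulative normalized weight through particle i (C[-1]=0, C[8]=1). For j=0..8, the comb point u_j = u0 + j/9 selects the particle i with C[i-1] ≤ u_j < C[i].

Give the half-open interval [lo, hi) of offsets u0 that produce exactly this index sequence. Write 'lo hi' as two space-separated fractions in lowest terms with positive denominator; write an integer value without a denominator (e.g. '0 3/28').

0 1/123

C = [8/41, 14/41, 16/41, 18/41, 25/41, 25/41, 30/41, 33/41, 1]
j=0 picked index 0: u0 ∈ [0, 8/41)
j=1 picked index 0: u0 ∈ [-1/9, 31/369)
j=2 picked index 1: u0 ∈ [-10/369, 44/369)
j=3 picked index 1: u0 ∈ [-17/123, 1/123)
j=4 picked index 4: u0 ∈ [-2/369, 61/369)
j=5 picked index 4: u0 ∈ [-43/369, 20/369)
j=6 picked index 6: u0 ∈ [-7/123, 8/123)
j=7 picked index 7: u0 ∈ [-17/369, 10/369)
j=8 picked index 8: u0 ∈ [-31/369, 1/9)
intersection: [0, 1/123)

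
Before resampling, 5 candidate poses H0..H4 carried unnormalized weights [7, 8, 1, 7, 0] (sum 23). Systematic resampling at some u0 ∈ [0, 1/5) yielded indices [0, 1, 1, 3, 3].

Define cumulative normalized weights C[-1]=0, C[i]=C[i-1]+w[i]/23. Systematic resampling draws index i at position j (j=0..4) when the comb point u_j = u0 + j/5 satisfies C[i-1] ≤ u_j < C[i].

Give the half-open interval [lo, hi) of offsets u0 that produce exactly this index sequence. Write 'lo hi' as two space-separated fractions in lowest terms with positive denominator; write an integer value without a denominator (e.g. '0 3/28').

C = [7/23, 15/23, 16/23, 1, 1]
j=0 picked index 0: u0 ∈ [0, 7/23)
j=1 picked index 1: u0 ∈ [12/115, 52/115)
j=2 picked index 1: u0 ∈ [-11/115, 29/115)
j=3 picked index 3: u0 ∈ [11/115, 2/5)
j=4 picked index 3: u0 ∈ [-12/115, 1/5)
intersection: [12/115, 1/5)

12/115 1/5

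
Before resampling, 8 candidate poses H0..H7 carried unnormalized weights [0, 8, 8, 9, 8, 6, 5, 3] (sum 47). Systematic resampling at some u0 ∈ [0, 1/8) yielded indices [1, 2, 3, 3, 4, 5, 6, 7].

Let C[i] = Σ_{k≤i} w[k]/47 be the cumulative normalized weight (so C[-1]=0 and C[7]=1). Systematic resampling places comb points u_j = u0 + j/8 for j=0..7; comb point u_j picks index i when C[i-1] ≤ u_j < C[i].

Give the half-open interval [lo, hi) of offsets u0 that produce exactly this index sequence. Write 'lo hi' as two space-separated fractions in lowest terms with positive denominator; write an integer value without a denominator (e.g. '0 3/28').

C = [0, 8/47, 16/47, 25/47, 33/47, 39/47, 44/47, 1]
j=0 picked index 1: u0 ∈ [0, 8/47)
j=1 picked index 2: u0 ∈ [17/376, 81/376)
j=2 picked index 3: u0 ∈ [17/188, 53/188)
j=3 picked index 3: u0 ∈ [-13/376, 59/376)
j=4 picked index 4: u0 ∈ [3/94, 19/94)
j=5 picked index 5: u0 ∈ [29/376, 77/376)
j=6 picked index 6: u0 ∈ [15/188, 35/188)
j=7 picked index 7: u0 ∈ [23/376, 1/8)
intersection: [17/188, 1/8)

17/188 1/8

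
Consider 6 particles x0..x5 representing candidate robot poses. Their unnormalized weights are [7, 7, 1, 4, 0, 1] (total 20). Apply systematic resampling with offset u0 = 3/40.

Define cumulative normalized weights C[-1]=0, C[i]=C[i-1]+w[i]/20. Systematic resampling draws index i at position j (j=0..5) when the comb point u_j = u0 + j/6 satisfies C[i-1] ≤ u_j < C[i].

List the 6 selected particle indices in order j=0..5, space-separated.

0 0 1 1 2 3

C = [7/20, 7/10, 3/4, 19/20, 19/20, 1]
j=0: u_0=3/40 ∈ [0, 7/20) → index 0
j=1: u_1=29/120 ∈ [0, 7/20) → index 0
j=2: u_2=49/120 ∈ [7/20, 7/10) → index 1
j=3: u_3=23/40 ∈ [7/20, 7/10) → index 1
j=4: u_4=89/120 ∈ [7/10, 3/4) → index 2
j=5: u_5=109/120 ∈ [3/4, 19/20) → index 3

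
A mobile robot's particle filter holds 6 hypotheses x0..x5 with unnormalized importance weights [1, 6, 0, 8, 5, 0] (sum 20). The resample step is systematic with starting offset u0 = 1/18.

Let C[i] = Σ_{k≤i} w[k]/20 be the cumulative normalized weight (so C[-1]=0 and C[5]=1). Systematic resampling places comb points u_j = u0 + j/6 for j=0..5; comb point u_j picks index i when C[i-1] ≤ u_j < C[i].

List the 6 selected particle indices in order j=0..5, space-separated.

C = [1/20, 7/20, 7/20, 3/4, 1, 1]
j=0: u_0=1/18 ∈ [1/20, 7/20) → index 1
j=1: u_1=2/9 ∈ [1/20, 7/20) → index 1
j=2: u_2=7/18 ∈ [7/20, 3/4) → index 3
j=3: u_3=5/9 ∈ [7/20, 3/4) → index 3
j=4: u_4=13/18 ∈ [7/20, 3/4) → index 3
j=5: u_5=8/9 ∈ [3/4, 1) → index 4

1 1 3 3 3 4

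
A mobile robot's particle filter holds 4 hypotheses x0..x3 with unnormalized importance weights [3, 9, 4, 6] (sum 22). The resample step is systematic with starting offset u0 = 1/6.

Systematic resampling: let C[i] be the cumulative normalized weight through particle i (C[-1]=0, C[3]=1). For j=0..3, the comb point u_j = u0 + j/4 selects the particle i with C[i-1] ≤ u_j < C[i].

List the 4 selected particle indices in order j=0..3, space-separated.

C = [3/22, 6/11, 8/11, 1]
j=0: u_0=1/6 ∈ [3/22, 6/11) → index 1
j=1: u_1=5/12 ∈ [3/22, 6/11) → index 1
j=2: u_2=2/3 ∈ [6/11, 8/11) → index 2
j=3: u_3=11/12 ∈ [8/11, 1) → index 3

1 1 2 3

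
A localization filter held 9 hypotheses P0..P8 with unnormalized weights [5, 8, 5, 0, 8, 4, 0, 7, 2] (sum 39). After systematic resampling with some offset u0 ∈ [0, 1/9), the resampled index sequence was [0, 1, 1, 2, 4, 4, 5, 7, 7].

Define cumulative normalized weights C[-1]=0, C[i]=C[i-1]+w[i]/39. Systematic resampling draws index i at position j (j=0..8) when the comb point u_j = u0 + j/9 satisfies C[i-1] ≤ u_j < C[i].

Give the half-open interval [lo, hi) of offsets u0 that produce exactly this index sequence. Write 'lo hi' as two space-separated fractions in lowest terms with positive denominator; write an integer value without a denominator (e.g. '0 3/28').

C = [5/39, 1/3, 6/13, 6/13, 2/3, 10/13, 10/13, 37/39, 1]
j=0 picked index 0: u0 ∈ [0, 5/39)
j=1 picked index 1: u0 ∈ [2/117, 2/9)
j=2 picked index 1: u0 ∈ [-11/117, 1/9)
j=3 picked index 2: u0 ∈ [0, 5/39)
j=4 picked index 4: u0 ∈ [2/117, 2/9)
j=5 picked index 4: u0 ∈ [-11/117, 1/9)
j=6 picked index 5: u0 ∈ [0, 4/39)
j=7 picked index 7: u0 ∈ [-1/117, 20/117)
j=8 picked index 7: u0 ∈ [-14/117, 7/117)
intersection: [2/117, 7/117)

2/117 7/117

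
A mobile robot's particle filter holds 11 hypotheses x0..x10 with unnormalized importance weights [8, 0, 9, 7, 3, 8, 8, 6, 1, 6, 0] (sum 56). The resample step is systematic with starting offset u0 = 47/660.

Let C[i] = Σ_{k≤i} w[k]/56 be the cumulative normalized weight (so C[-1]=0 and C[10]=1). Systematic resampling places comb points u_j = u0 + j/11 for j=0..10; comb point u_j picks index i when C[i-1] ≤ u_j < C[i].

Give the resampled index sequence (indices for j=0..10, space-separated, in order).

0 2 2 3 4 5 5 6 7 8 9

C = [1/7, 1/7, 17/56, 3/7, 27/56, 5/8, 43/56, 7/8, 25/28, 1, 1]
j=0: u_0=47/660 ∈ [0, 1/7) → index 0
j=1: u_1=107/660 ∈ [1/7, 17/56) → index 2
j=2: u_2=167/660 ∈ [1/7, 17/56) → index 2
j=3: u_3=227/660 ∈ [17/56, 3/7) → index 3
j=4: u_4=287/660 ∈ [3/7, 27/56) → index 4
j=5: u_5=347/660 ∈ [27/56, 5/8) → index 5
j=6: u_6=37/60 ∈ [27/56, 5/8) → index 5
j=7: u_7=467/660 ∈ [5/8, 43/56) → index 6
j=8: u_8=527/660 ∈ [43/56, 7/8) → index 7
j=9: u_9=587/660 ∈ [7/8, 25/28) → index 8
j=10: u_10=647/660 ∈ [25/28, 1) → index 9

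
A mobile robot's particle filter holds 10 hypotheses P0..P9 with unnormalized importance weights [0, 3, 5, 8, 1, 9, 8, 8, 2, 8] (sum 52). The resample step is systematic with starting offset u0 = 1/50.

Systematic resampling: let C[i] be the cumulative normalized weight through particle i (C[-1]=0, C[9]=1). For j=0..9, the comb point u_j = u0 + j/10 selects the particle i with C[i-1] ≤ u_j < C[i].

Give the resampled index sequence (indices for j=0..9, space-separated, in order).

C = [0, 3/52, 2/13, 4/13, 17/52, 1/2, 17/26, 21/26, 11/13, 1]
j=0: u_0=1/50 ∈ [0, 3/52) → index 1
j=1: u_1=3/25 ∈ [3/52, 2/13) → index 2
j=2: u_2=11/50 ∈ [2/13, 4/13) → index 3
j=3: u_3=8/25 ∈ [4/13, 17/52) → index 4
j=4: u_4=21/50 ∈ [17/52, 1/2) → index 5
j=5: u_5=13/25 ∈ [1/2, 17/26) → index 6
j=6: u_6=31/50 ∈ [1/2, 17/26) → index 6
j=7: u_7=18/25 ∈ [17/26, 21/26) → index 7
j=8: u_8=41/50 ∈ [21/26, 11/13) → index 8
j=9: u_9=23/25 ∈ [11/13, 1) → index 9

1 2 3 4 5 6 6 7 8 9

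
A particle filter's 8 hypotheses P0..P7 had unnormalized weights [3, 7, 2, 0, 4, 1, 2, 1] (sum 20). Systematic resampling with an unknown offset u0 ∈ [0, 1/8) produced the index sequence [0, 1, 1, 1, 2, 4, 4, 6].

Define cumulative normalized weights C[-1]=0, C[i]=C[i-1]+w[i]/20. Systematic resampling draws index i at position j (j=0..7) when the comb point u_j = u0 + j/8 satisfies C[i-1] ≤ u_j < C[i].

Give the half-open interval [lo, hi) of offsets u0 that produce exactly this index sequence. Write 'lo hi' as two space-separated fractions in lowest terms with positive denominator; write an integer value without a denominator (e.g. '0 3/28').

1/40 1/20

C = [3/20, 1/2, 3/5, 3/5, 4/5, 17/20, 19/20, 1]
j=0 picked index 0: u0 ∈ [0, 3/20)
j=1 picked index 1: u0 ∈ [1/40, 3/8)
j=2 picked index 1: u0 ∈ [-1/10, 1/4)
j=3 picked index 1: u0 ∈ [-9/40, 1/8)
j=4 picked index 2: u0 ∈ [0, 1/10)
j=5 picked index 4: u0 ∈ [-1/40, 7/40)
j=6 picked index 4: u0 ∈ [-3/20, 1/20)
j=7 picked index 6: u0 ∈ [-1/40, 3/40)
intersection: [1/40, 1/20)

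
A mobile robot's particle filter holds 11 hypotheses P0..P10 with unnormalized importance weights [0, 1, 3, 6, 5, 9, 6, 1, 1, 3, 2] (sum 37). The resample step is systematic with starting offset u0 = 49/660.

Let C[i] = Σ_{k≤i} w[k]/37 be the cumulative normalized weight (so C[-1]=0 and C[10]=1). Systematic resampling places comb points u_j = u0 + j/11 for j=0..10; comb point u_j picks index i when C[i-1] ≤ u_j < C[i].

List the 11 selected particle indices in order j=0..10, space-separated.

2 3 3 4 5 5 5 6 6 9 10

C = [0, 1/37, 4/37, 10/37, 15/37, 24/37, 30/37, 31/37, 32/37, 35/37, 1]
j=0: u_0=49/660 ∈ [1/37, 4/37) → index 2
j=1: u_1=109/660 ∈ [4/37, 10/37) → index 3
j=2: u_2=169/660 ∈ [4/37, 10/37) → index 3
j=3: u_3=229/660 ∈ [10/37, 15/37) → index 4
j=4: u_4=289/660 ∈ [15/37, 24/37) → index 5
j=5: u_5=349/660 ∈ [15/37, 24/37) → index 5
j=6: u_6=409/660 ∈ [15/37, 24/37) → index 5
j=7: u_7=469/660 ∈ [24/37, 30/37) → index 6
j=8: u_8=529/660 ∈ [24/37, 30/37) → index 6
j=9: u_9=589/660 ∈ [32/37, 35/37) → index 9
j=10: u_10=59/60 ∈ [35/37, 1) → index 10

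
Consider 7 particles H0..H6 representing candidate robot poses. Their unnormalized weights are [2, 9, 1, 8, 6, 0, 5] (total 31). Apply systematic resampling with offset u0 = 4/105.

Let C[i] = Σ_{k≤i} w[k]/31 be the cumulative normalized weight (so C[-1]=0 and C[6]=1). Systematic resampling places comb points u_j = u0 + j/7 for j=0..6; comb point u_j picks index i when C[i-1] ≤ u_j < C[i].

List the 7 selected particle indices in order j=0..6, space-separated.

0 1 1 3 3 4 6

C = [2/31, 11/31, 12/31, 20/31, 26/31, 26/31, 1]
j=0: u_0=4/105 ∈ [0, 2/31) → index 0
j=1: u_1=19/105 ∈ [2/31, 11/31) → index 1
j=2: u_2=34/105 ∈ [2/31, 11/31) → index 1
j=3: u_3=7/15 ∈ [12/31, 20/31) → index 3
j=4: u_4=64/105 ∈ [12/31, 20/31) → index 3
j=5: u_5=79/105 ∈ [20/31, 26/31) → index 4
j=6: u_6=94/105 ∈ [26/31, 1) → index 6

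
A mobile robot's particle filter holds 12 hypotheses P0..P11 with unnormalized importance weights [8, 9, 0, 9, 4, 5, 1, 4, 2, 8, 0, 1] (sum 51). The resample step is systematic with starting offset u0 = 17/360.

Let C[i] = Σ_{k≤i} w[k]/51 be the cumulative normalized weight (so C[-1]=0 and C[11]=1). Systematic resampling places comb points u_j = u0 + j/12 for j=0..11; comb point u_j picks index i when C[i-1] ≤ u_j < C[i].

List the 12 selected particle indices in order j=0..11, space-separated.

C = [8/51, 1/3, 1/3, 26/51, 10/17, 35/51, 12/17, 40/51, 14/17, 50/51, 50/51, 1]
j=0: u_0=17/360 ∈ [0, 8/51) → index 0
j=1: u_1=47/360 ∈ [0, 8/51) → index 0
j=2: u_2=77/360 ∈ [8/51, 1/3) → index 1
j=3: u_3=107/360 ∈ [8/51, 1/3) → index 1
j=4: u_4=137/360 ∈ [1/3, 26/51) → index 3
j=5: u_5=167/360 ∈ [1/3, 26/51) → index 3
j=6: u_6=197/360 ∈ [26/51, 10/17) → index 4
j=7: u_7=227/360 ∈ [10/17, 35/51) → index 5
j=8: u_8=257/360 ∈ [12/17, 40/51) → index 7
j=9: u_9=287/360 ∈ [40/51, 14/17) → index 8
j=10: u_10=317/360 ∈ [14/17, 50/51) → index 9
j=11: u_11=347/360 ∈ [14/17, 50/51) → index 9

0 0 1 1 3 3 4 5 7 8 9 9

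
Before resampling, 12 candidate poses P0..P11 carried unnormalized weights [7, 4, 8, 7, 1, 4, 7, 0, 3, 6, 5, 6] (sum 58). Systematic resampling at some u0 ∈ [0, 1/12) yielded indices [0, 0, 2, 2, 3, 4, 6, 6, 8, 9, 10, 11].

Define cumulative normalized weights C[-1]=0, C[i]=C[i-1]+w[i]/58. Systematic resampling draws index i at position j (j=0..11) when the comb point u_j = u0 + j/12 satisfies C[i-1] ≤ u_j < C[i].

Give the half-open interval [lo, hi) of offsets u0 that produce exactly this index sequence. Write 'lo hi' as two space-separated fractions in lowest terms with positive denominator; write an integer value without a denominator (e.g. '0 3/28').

C = [7/58, 11/58, 19/58, 13/29, 27/58, 31/58, 19/29, 19/29, 41/58, 47/58, 26/29, 1]
j=0 picked index 0: u0 ∈ [0, 7/58)
j=1 picked index 0: u0 ∈ [-1/12, 13/348)
j=2 picked index 2: u0 ∈ [2/87, 14/87)
j=3 picked index 2: u0 ∈ [-7/116, 9/116)
j=4 picked index 3: u0 ∈ [-1/174, 10/87)
j=5 picked index 4: u0 ∈ [11/348, 17/348)
j=6 picked index 6: u0 ∈ [1/29, 9/58)
j=7 picked index 6: u0 ∈ [-17/348, 25/348)
j=8 picked index 8: u0 ∈ [-1/87, 7/174)
j=9 picked index 9: u0 ∈ [-5/116, 7/116)
j=10 picked index 10: u0 ∈ [-2/87, 11/174)
j=11 picked index 11: u0 ∈ [-7/348, 1/12)
intersection: [1/29, 13/348)

1/29 13/348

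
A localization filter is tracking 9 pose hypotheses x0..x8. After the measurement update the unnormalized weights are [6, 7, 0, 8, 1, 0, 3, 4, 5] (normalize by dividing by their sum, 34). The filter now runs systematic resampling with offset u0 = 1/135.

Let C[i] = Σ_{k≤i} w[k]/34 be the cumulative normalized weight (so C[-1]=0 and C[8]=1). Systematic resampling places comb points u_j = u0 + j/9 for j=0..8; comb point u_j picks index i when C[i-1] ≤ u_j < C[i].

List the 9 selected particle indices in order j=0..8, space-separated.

C = [3/17, 13/34, 13/34, 21/34, 11/17, 11/17, 25/34, 29/34, 1]
j=0: u_0=1/135 ∈ [0, 3/17) → index 0
j=1: u_1=16/135 ∈ [0, 3/17) → index 0
j=2: u_2=31/135 ∈ [3/17, 13/34) → index 1
j=3: u_3=46/135 ∈ [3/17, 13/34) → index 1
j=4: u_4=61/135 ∈ [13/34, 21/34) → index 3
j=5: u_5=76/135 ∈ [13/34, 21/34) → index 3
j=6: u_6=91/135 ∈ [11/17, 25/34) → index 6
j=7: u_7=106/135 ∈ [25/34, 29/34) → index 7
j=8: u_8=121/135 ∈ [29/34, 1) → index 8

0 0 1 1 3 3 6 7 8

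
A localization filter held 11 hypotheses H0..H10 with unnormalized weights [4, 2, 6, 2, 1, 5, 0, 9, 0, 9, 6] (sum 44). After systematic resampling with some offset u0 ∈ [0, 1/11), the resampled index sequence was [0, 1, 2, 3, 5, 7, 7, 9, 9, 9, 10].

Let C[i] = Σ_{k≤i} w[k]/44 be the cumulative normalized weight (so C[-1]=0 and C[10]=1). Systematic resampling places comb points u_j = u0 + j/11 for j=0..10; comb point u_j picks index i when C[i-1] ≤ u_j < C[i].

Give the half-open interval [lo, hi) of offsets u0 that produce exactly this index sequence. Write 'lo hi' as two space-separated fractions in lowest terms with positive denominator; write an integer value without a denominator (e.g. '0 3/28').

C = [1/11, 3/22, 3/11, 7/22, 15/44, 5/11, 5/11, 29/44, 29/44, 19/22, 1]
j=0 picked index 0: u0 ∈ [0, 1/11)
j=1 picked index 1: u0 ∈ [0, 1/22)
j=2 picked index 2: u0 ∈ [-1/22, 1/11)
j=3 picked index 3: u0 ∈ [0, 1/22)
j=4 picked index 5: u0 ∈ [-1/44, 1/11)
j=5 picked index 7: u0 ∈ [0, 9/44)
j=6 picked index 7: u0 ∈ [-1/11, 5/44)
j=7 picked index 9: u0 ∈ [1/44, 5/22)
j=8 picked index 9: u0 ∈ [-3/44, 3/22)
j=9 picked index 9: u0 ∈ [-7/44, 1/22)
j=10 picked index 10: u0 ∈ [-1/22, 1/11)
intersection: [1/44, 1/22)

1/44 1/22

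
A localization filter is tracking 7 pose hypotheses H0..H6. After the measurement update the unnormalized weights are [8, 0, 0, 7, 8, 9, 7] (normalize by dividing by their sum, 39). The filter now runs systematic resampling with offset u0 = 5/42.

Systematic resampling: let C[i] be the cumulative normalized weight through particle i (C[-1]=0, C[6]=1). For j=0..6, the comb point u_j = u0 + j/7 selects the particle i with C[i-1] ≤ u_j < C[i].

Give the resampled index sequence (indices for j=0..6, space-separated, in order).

0 3 4 4 5 6 6

C = [8/39, 8/39, 8/39, 5/13, 23/39, 32/39, 1]
j=0: u_0=5/42 ∈ [0, 8/39) → index 0
j=1: u_1=11/42 ∈ [8/39, 5/13) → index 3
j=2: u_2=17/42 ∈ [5/13, 23/39) → index 4
j=3: u_3=23/42 ∈ [5/13, 23/39) → index 4
j=4: u_4=29/42 ∈ [23/39, 32/39) → index 5
j=5: u_5=5/6 ∈ [32/39, 1) → index 6
j=6: u_6=41/42 ∈ [32/39, 1) → index 6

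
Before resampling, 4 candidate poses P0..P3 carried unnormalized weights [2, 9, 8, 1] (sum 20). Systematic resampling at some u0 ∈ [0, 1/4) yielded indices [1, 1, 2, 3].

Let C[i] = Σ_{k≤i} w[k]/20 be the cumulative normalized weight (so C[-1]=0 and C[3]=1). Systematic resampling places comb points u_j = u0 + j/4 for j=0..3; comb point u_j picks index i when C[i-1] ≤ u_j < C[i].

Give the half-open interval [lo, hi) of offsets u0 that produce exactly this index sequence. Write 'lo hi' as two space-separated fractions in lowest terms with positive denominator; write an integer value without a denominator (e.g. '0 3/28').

C = [1/10, 11/20, 19/20, 1]
j=0 picked index 1: u0 ∈ [1/10, 11/20)
j=1 picked index 1: u0 ∈ [-3/20, 3/10)
j=2 picked index 2: u0 ∈ [1/20, 9/20)
j=3 picked index 3: u0 ∈ [1/5, 1/4)
intersection: [1/5, 1/4)

1/5 1/4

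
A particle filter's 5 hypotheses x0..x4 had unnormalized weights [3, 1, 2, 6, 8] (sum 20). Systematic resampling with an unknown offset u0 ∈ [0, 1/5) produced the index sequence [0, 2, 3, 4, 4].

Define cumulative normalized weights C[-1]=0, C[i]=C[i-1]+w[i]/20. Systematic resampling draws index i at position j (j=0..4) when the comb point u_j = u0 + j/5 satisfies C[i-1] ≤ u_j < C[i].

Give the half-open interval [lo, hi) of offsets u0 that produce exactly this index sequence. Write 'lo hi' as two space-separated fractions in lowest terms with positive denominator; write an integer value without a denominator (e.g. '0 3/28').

0 1/10

C = [3/20, 1/5, 3/10, 3/5, 1]
j=0 picked index 0: u0 ∈ [0, 3/20)
j=1 picked index 2: u0 ∈ [0, 1/10)
j=2 picked index 3: u0 ∈ [-1/10, 1/5)
j=3 picked index 4: u0 ∈ [0, 2/5)
j=4 picked index 4: u0 ∈ [-1/5, 1/5)
intersection: [0, 1/10)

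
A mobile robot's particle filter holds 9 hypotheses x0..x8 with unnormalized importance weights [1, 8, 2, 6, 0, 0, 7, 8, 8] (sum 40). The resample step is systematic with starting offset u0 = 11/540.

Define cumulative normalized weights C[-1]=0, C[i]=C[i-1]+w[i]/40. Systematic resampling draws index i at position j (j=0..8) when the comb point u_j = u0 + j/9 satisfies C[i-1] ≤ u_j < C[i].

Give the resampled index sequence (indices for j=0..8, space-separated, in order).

C = [1/40, 9/40, 11/40, 17/40, 17/40, 17/40, 3/5, 4/5, 1]
j=0: u_0=11/540 ∈ [0, 1/40) → index 0
j=1: u_1=71/540 ∈ [1/40, 9/40) → index 1
j=2: u_2=131/540 ∈ [9/40, 11/40) → index 2
j=3: u_3=191/540 ∈ [11/40, 17/40) → index 3
j=4: u_4=251/540 ∈ [17/40, 3/5) → index 6
j=5: u_5=311/540 ∈ [17/40, 3/5) → index 6
j=6: u_6=371/540 ∈ [3/5, 4/5) → index 7
j=7: u_7=431/540 ∈ [3/5, 4/5) → index 7
j=8: u_8=491/540 ∈ [4/5, 1) → index 8

0 1 2 3 6 6 7 7 8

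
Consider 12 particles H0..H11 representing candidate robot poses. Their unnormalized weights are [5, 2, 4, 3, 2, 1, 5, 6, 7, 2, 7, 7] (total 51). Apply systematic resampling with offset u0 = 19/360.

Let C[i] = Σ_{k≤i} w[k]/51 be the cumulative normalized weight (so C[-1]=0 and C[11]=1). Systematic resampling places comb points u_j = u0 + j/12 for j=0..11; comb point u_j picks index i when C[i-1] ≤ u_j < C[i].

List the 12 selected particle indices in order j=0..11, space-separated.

C = [5/51, 7/51, 11/51, 14/51, 16/51, 1/3, 22/51, 28/51, 35/51, 37/51, 44/51, 1]
j=0: u_0=19/360 ∈ [0, 5/51) → index 0
j=1: u_1=49/360 ∈ [5/51, 7/51) → index 1
j=2: u_2=79/360 ∈ [11/51, 14/51) → index 3
j=3: u_3=109/360 ∈ [14/51, 16/51) → index 4
j=4: u_4=139/360 ∈ [1/3, 22/51) → index 6
j=5: u_5=169/360 ∈ [22/51, 28/51) → index 7
j=6: u_6=199/360 ∈ [28/51, 35/51) → index 8
j=7: u_7=229/360 ∈ [28/51, 35/51) → index 8
j=8: u_8=259/360 ∈ [35/51, 37/51) → index 9
j=9: u_9=289/360 ∈ [37/51, 44/51) → index 10
j=10: u_10=319/360 ∈ [44/51, 1) → index 11
j=11: u_11=349/360 ∈ [44/51, 1) → index 11

0 1 3 4 6 7 8 8 9 10 11 11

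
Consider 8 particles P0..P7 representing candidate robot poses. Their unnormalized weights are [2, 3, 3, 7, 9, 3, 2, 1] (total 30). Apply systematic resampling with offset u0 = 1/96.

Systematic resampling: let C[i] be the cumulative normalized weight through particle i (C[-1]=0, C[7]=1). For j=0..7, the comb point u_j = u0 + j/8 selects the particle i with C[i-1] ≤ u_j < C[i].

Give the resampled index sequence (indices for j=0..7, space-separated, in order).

C = [1/15, 1/6, 4/15, 1/2, 4/5, 9/10, 29/30, 1]
j=0: u_0=1/96 ∈ [0, 1/15) → index 0
j=1: u_1=13/96 ∈ [1/15, 1/6) → index 1
j=2: u_2=25/96 ∈ [1/6, 4/15) → index 2
j=3: u_3=37/96 ∈ [4/15, 1/2) → index 3
j=4: u_4=49/96 ∈ [1/2, 4/5) → index 4
j=5: u_5=61/96 ∈ [1/2, 4/5) → index 4
j=6: u_6=73/96 ∈ [1/2, 4/5) → index 4
j=7: u_7=85/96 ∈ [4/5, 9/10) → index 5

0 1 2 3 4 4 4 5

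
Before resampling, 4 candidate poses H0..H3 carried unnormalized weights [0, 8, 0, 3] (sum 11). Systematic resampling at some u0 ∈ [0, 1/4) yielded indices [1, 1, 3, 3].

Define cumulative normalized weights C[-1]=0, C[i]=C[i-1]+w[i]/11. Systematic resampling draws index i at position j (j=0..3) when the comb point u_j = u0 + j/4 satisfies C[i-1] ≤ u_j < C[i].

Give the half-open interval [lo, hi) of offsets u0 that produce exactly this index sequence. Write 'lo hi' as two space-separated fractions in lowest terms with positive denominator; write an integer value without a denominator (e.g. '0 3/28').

C = [0, 8/11, 8/11, 1]
j=0 picked index 1: u0 ∈ [0, 8/11)
j=1 picked index 1: u0 ∈ [-1/4, 21/44)
j=2 picked index 3: u0 ∈ [5/22, 1/2)
j=3 picked index 3: u0 ∈ [-1/44, 1/4)
intersection: [5/22, 1/4)

5/22 1/4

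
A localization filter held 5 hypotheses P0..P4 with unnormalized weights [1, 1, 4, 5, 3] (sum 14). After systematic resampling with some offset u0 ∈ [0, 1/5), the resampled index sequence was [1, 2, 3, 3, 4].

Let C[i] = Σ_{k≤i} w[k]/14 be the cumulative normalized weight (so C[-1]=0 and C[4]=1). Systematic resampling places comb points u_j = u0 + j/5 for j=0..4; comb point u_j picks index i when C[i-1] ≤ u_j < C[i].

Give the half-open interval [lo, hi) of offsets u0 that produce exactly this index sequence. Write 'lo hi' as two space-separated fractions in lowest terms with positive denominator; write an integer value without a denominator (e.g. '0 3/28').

1/14 1/7

C = [1/14, 1/7, 3/7, 11/14, 1]
j=0 picked index 1: u0 ∈ [1/14, 1/7)
j=1 picked index 2: u0 ∈ [-2/35, 8/35)
j=2 picked index 3: u0 ∈ [1/35, 27/70)
j=3 picked index 3: u0 ∈ [-6/35, 13/70)
j=4 picked index 4: u0 ∈ [-1/70, 1/5)
intersection: [1/14, 1/7)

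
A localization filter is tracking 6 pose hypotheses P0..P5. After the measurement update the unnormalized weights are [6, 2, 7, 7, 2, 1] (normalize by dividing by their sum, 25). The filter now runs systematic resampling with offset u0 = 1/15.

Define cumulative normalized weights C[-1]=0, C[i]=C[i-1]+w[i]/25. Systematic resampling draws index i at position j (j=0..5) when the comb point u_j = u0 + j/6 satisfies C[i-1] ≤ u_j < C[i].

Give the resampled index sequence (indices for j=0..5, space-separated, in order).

0 0 2 2 3 4

C = [6/25, 8/25, 3/5, 22/25, 24/25, 1]
j=0: u_0=1/15 ∈ [0, 6/25) → index 0
j=1: u_1=7/30 ∈ [0, 6/25) → index 0
j=2: u_2=2/5 ∈ [8/25, 3/5) → index 2
j=3: u_3=17/30 ∈ [8/25, 3/5) → index 2
j=4: u_4=11/15 ∈ [3/5, 22/25) → index 3
j=5: u_5=9/10 ∈ [22/25, 24/25) → index 4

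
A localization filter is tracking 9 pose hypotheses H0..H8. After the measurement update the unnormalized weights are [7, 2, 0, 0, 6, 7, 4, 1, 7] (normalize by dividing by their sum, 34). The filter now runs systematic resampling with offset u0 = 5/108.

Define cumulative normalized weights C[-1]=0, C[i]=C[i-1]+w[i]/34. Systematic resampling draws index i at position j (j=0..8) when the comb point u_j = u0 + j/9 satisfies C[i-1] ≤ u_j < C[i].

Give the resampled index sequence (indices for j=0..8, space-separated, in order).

0 0 4 4 5 5 6 8 8

C = [7/34, 9/34, 9/34, 9/34, 15/34, 11/17, 13/17, 27/34, 1]
j=0: u_0=5/108 ∈ [0, 7/34) → index 0
j=1: u_1=17/108 ∈ [0, 7/34) → index 0
j=2: u_2=29/108 ∈ [9/34, 15/34) → index 4
j=3: u_3=41/108 ∈ [9/34, 15/34) → index 4
j=4: u_4=53/108 ∈ [15/34, 11/17) → index 5
j=5: u_5=65/108 ∈ [15/34, 11/17) → index 5
j=6: u_6=77/108 ∈ [11/17, 13/17) → index 6
j=7: u_7=89/108 ∈ [27/34, 1) → index 8
j=8: u_8=101/108 ∈ [27/34, 1) → index 8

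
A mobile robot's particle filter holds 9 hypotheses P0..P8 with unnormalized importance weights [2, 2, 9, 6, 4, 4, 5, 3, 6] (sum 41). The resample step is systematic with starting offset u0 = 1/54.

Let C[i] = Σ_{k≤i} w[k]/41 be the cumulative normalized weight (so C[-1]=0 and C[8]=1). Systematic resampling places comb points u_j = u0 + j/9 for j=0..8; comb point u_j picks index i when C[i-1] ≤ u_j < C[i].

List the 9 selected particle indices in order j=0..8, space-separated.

0 2 2 3 3 5 6 7 8

C = [2/41, 4/41, 13/41, 19/41, 23/41, 27/41, 32/41, 35/41, 1]
j=0: u_0=1/54 ∈ [0, 2/41) → index 0
j=1: u_1=7/54 ∈ [4/41, 13/41) → index 2
j=2: u_2=13/54 ∈ [4/41, 13/41) → index 2
j=3: u_3=19/54 ∈ [13/41, 19/41) → index 3
j=4: u_4=25/54 ∈ [13/41, 19/41) → index 3
j=5: u_5=31/54 ∈ [23/41, 27/41) → index 5
j=6: u_6=37/54 ∈ [27/41, 32/41) → index 6
j=7: u_7=43/54 ∈ [32/41, 35/41) → index 7
j=8: u_8=49/54 ∈ [35/41, 1) → index 8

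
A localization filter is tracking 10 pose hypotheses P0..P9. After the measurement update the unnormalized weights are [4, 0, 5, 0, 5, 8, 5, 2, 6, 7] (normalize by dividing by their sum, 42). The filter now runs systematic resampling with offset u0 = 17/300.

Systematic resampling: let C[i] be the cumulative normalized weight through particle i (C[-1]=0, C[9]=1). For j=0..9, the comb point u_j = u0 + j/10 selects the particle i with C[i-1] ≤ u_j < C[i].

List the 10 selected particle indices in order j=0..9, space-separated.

C = [2/21, 2/21, 3/14, 3/14, 1/3, 11/21, 9/14, 29/42, 5/6, 1]
j=0: u_0=17/300 ∈ [0, 2/21) → index 0
j=1: u_1=47/300 ∈ [2/21, 3/14) → index 2
j=2: u_2=77/300 ∈ [3/14, 1/3) → index 4
j=3: u_3=107/300 ∈ [1/3, 11/21) → index 5
j=4: u_4=137/300 ∈ [1/3, 11/21) → index 5
j=5: u_5=167/300 ∈ [11/21, 9/14) → index 6
j=6: u_6=197/300 ∈ [9/14, 29/42) → index 7
j=7: u_7=227/300 ∈ [29/42, 5/6) → index 8
j=8: u_8=257/300 ∈ [5/6, 1) → index 9
j=9: u_9=287/300 ∈ [5/6, 1) → index 9

0 2 4 5 5 6 7 8 9 9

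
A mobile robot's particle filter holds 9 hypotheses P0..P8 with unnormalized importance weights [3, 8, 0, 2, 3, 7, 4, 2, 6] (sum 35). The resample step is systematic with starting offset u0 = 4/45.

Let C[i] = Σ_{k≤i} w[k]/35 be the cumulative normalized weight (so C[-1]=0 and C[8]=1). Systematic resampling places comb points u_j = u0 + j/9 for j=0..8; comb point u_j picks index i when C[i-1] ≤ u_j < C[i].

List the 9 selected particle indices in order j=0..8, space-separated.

C = [3/35, 11/35, 11/35, 13/35, 16/35, 23/35, 27/35, 29/35, 1]
j=0: u_0=4/45 ∈ [3/35, 11/35) → index 1
j=1: u_1=1/5 ∈ [3/35, 11/35) → index 1
j=2: u_2=14/45 ∈ [3/35, 11/35) → index 1
j=3: u_3=19/45 ∈ [13/35, 16/35) → index 4
j=4: u_4=8/15 ∈ [16/35, 23/35) → index 5
j=5: u_5=29/45 ∈ [16/35, 23/35) → index 5
j=6: u_6=34/45 ∈ [23/35, 27/35) → index 6
j=7: u_7=13/15 ∈ [29/35, 1) → index 8
j=8: u_8=44/45 ∈ [29/35, 1) → index 8

1 1 1 4 5 5 6 8 8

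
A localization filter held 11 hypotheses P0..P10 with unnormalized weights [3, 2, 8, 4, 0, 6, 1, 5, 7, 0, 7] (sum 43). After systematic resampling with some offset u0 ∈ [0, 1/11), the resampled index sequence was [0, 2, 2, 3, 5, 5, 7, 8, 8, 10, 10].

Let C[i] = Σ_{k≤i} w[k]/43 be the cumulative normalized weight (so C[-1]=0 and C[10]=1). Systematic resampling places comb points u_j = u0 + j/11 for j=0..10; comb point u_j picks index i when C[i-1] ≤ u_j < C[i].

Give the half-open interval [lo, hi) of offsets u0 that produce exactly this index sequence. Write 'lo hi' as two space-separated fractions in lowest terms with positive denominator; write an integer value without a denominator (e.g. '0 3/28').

18/473 3/43

C = [3/43, 5/43, 13/43, 17/43, 17/43, 23/43, 24/43, 29/43, 36/43, 36/43, 1]
j=0 picked index 0: u0 ∈ [0, 3/43)
j=1 picked index 2: u0 ∈ [12/473, 100/473)
j=2 picked index 2: u0 ∈ [-31/473, 57/473)
j=3 picked index 3: u0 ∈ [14/473, 58/473)
j=4 picked index 5: u0 ∈ [15/473, 81/473)
j=5 picked index 5: u0 ∈ [-28/473, 38/473)
j=6 picked index 7: u0 ∈ [6/473, 61/473)
j=7 picked index 8: u0 ∈ [18/473, 95/473)
j=8 picked index 8: u0 ∈ [-25/473, 52/473)
j=9 picked index 10: u0 ∈ [9/473, 2/11)
j=10 picked index 10: u0 ∈ [-34/473, 1/11)
intersection: [18/473, 3/43)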